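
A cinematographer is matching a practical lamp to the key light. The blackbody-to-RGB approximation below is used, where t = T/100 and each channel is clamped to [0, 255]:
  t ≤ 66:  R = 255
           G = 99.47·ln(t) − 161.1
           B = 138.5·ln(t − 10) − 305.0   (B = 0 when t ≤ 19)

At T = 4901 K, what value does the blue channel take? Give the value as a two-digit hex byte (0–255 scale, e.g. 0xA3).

0xCA

t = 4901/100 = 49.01; the t ≤ 66 branch applies.
B = 138.5·ln(49.01 − 10) − 305.0 = 138.5·ln 39.01 − 305.0 = 138.5·3.6638 − 305.0 = 202.439.
Rounded: 202; in hex, 0xCA.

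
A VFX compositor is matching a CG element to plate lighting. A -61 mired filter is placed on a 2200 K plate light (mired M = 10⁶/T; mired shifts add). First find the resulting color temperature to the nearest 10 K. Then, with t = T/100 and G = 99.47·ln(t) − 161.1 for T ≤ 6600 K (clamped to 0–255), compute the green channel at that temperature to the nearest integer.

161

M_in = 10⁶/2200 = 454.55; M_out = 454.55 + (-61) = 393.55.
T_out = 10⁶/393.55 = 2541.0 K → 2540 K; t = 25.4.
G = 99.47·ln 25.4 − 161.1 = 99.47·3.2347 − 161.1 = 160.661.
Rounded: 161.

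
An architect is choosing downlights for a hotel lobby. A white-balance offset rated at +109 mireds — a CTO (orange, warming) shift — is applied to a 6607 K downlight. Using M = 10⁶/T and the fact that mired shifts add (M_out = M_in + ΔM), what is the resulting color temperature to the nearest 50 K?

M_in = 10⁶/6607 = 151.35 mireds.
M_out = 151.35 + (+109) = 260.35 mireds.
T_out = 10⁶/260.35 = 3840.9 K → 3850 K.

3850 K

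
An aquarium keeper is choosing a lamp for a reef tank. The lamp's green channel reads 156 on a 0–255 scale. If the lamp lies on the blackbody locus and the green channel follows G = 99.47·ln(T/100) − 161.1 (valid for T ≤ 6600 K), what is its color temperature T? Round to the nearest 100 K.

2400 K

ln t = (156 + 161.1) / 99.47 = 3.1879.
t = e^3.1879 = 24.237.
T = 100·t = 2424 K → 2400 K to the nearest 100 K.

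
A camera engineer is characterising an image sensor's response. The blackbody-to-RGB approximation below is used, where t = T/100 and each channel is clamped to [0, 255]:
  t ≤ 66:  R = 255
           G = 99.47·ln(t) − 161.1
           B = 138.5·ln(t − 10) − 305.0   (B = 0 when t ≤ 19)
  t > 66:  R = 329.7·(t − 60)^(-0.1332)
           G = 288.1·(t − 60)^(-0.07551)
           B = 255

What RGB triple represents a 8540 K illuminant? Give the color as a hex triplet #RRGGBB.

t = 8540/100 = 85.4; the t > 66 branch applies.
R = 329.7·(85.4 − 60)^(-0.1332) = 329.7·25.4^(-0.1332) = 329.7·0.64994 = 214.287.
G = 288.1·(85.4 − 60)^(-0.07551) = 288.1·25.4^(-0.07551) = 288.1·0.78329 = 225.665.
B = 255 by definition for t > 66.
Rounded: (214, 226, 255).
In hex: #D6E2FF.

#D6E2FF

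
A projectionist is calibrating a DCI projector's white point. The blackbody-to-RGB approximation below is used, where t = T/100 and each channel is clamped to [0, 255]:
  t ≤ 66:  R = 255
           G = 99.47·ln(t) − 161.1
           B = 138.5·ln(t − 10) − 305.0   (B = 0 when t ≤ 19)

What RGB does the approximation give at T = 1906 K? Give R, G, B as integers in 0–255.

R=255, G=132, B=0

t = 1906/100 = 19.06; the t ≤ 66 branch applies.
R = 255 by definition for t ≤ 66.
G = 99.47·ln 19.06 − 161.1 = 99.47·2.9476 − 161.1 = 132.097.
B = 138.5·ln(19.06 − 10) − 305.0 = 138.5·ln 9.06 − 305.0 = 138.5·2.2039 − 305.0 = 0.236.
Rounded: (255, 132, 0).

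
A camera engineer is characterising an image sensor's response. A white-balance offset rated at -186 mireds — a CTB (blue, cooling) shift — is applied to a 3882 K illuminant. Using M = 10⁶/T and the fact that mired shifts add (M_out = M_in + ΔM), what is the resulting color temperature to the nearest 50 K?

13950 K

M_in = 10⁶/3882 = 257.60 mireds.
M_out = 257.60 + (-186) = 71.60 mireds.
T_out = 10⁶/71.60 = 13966.6 K → 13950 K.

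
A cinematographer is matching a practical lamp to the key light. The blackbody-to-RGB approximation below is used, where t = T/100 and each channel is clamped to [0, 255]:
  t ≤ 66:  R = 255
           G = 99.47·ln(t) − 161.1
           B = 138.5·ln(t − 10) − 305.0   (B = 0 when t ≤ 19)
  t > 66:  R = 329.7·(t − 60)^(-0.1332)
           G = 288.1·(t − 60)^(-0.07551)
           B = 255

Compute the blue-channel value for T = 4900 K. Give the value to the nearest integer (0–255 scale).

202

t = 4900/100 = 49; the t ≤ 66 branch applies.
B = 138.5·ln(49 − 10) − 305.0 = 138.5·ln 39 − 305.0 = 138.5·3.6636 − 305.0 = 202.403.
Rounded: 202.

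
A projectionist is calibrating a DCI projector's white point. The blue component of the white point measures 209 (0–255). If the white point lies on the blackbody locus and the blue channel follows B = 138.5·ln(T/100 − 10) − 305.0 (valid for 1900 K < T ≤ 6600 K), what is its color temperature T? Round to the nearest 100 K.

5100 K

ln(t − 10) = (209 + 305.0) / 138.5 = 3.7112.
t − 10 = e^3.7112 = 40.903, so t = 50.903.
T = 100·t = 5090 K → 5100 K to the nearest 100 K.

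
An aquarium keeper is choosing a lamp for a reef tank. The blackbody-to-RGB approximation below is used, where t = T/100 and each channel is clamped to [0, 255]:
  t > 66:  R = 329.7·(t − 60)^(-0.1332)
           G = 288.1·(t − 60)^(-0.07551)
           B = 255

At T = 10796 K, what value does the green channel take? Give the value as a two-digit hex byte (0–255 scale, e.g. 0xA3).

0xD7

t = 10796/100 = 107.96; the t > 66 branch applies.
G = 288.1·(107.96 − 60)^(-0.07551) = 288.1·47.96^(-0.07551) = 288.1·0.74658 = 215.090.
Rounded: 215; in hex, 0xD7.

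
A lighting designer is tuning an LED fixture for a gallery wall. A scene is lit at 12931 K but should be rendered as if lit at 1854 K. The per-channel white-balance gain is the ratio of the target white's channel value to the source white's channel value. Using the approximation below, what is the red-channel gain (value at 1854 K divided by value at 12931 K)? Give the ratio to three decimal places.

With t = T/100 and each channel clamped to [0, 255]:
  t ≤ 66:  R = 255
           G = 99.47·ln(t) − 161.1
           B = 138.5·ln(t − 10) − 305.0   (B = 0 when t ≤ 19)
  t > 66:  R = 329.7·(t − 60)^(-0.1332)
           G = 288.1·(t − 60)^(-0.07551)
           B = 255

1.360

At 12931 K (t = 129.31):
  R = 329.7·(129.31 − 60)^(-0.1332) = 329.7·69.31^(-0.1332) = 329.7·0.56860 = 187.467.
At 1854 K (t = 18.54):
  R = 255 by definition for t ≤ 66.
Gain = 255.000 / 187.467 = 1.3602 → 1.360.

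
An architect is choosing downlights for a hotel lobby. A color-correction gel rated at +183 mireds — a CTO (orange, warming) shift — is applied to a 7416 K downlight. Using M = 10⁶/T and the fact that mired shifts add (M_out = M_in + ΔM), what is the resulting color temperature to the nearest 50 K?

M_in = 10⁶/7416 = 134.84 mireds.
M_out = 134.84 + (+183) = 317.84 mireds.
T_out = 10⁶/317.84 = 3146.2 K → 3150 K.

3150 K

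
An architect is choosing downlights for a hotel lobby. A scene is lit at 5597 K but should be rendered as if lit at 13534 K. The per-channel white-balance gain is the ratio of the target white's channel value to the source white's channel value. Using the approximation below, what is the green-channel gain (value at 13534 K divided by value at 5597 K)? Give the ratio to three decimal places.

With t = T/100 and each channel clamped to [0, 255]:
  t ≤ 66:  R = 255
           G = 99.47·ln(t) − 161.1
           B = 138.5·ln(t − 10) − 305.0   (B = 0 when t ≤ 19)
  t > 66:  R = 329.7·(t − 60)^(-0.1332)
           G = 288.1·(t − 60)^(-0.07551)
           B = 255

At 5597 K (t = 55.97):
  G = 99.47·ln 55.97 − 161.1 = 99.47·4.0248 − 161.1 = 239.248.
At 13534 K (t = 135.34):
  G = 288.1·(135.34 − 60)^(-0.07551) = 288.1·75.34^(-0.07551) = 288.1·0.72155 = 207.878.
Gain = 207.878 / 239.248 = 0.8689 → 0.869.

0.869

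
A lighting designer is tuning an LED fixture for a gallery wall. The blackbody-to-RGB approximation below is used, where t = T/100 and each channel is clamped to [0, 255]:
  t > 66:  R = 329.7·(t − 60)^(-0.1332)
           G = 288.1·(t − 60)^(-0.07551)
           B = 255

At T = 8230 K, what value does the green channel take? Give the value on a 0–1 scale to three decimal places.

0.894

t = 8230/100 = 82.3; the t > 66 branch applies.
G = 288.1·(82.3 − 60)^(-0.07551) = 288.1·22.3^(-0.07551) = 288.1·0.79102 = 227.894.
On a 0–1 scale: 227.894/255 = 0.8937 → 0.894.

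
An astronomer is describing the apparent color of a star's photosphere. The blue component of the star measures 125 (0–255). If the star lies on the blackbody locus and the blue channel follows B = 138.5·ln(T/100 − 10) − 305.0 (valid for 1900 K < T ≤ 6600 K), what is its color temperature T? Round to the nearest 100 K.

3200 K

ln(t − 10) = (125 + 305.0) / 138.5 = 3.1047.
t − 10 = e^3.1047 = 22.302, so t = 32.302.
T = 100·t = 3230 K → 3200 K to the nearest 100 K.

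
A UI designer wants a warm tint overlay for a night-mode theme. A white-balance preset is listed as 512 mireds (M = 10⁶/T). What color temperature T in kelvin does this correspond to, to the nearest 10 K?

1950 K

T = 10⁶ / 512 = 1953.12 K → 1950 K.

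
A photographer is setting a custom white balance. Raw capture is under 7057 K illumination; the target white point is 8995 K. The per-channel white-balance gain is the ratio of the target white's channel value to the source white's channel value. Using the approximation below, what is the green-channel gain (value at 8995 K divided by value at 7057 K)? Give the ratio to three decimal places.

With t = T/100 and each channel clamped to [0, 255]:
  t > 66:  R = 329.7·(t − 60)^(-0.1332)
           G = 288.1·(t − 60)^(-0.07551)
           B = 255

At 7057 K (t = 70.57):
  G = 288.1·(70.57 − 60)^(-0.07551) = 288.1·10.57^(-0.07551) = 288.1·0.83690 = 241.110.
At 8995 K (t = 89.95):
  G = 288.1·(89.95 − 60)^(-0.07551) = 288.1·29.95^(-0.07551) = 288.1·0.77360 = 222.875.
Gain = 222.875 / 241.110 = 0.9244 → 0.924.

0.924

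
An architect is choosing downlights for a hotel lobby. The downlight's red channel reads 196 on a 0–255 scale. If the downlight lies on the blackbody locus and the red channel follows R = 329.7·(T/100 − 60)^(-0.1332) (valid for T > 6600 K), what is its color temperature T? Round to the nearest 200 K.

(t − 60)^(-0.1332) = 196/329.7 = 0.59448.
t − 60 = 0.59448^(1/-0.1332) = 0.59448^(-7.508) = 49.621, so t = 109.621.
T = 100·t = 10962 K → 11000 K to the nearest 200 K.

11000 K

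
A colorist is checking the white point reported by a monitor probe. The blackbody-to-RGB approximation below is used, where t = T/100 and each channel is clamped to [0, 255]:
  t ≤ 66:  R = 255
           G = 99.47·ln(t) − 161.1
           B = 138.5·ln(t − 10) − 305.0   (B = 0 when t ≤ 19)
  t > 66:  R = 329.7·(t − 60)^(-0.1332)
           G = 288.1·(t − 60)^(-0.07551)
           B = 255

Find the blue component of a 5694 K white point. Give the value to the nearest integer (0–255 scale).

228

t = 5694/100 = 56.94; the t ≤ 66 branch applies.
B = 138.5·ln(56.94 − 10) − 305.0 = 138.5·ln 46.94 − 305.0 = 138.5·3.8489 − 305.0 = 228.069.
Rounded: 228.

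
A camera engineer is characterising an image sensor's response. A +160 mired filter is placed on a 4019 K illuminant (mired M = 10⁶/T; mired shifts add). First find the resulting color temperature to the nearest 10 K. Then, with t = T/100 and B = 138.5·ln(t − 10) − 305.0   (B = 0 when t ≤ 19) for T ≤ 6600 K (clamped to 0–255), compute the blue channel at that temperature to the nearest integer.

65

M_in = 10⁶/4019 = 248.82; M_out = 248.82 + (+160) = 408.82.
T_out = 10⁶/408.82 = 2446.1 K → 2450 K; t = 24.5.
B = 138.5·ln(24.5 − 10) − 305.0 = 138.5·ln 14.5 − 305.0 = 138.5·2.6741 − 305.0 = 65.370.
Rounded: 65.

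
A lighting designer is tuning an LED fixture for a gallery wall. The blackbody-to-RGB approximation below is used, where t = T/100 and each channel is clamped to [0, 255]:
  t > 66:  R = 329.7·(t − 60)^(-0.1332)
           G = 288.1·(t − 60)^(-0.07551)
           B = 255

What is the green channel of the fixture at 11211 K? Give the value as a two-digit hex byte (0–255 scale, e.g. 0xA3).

0xD6

t = 11211/100 = 112.11; the t > 66 branch applies.
G = 288.1·(112.11 − 60)^(-0.07551) = 288.1·52.11^(-0.07551) = 288.1·0.74192 = 213.746.
Rounded: 214; in hex, 0xD6.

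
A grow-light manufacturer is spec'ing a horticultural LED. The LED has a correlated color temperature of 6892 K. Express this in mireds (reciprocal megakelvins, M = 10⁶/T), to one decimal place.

M = 10⁶ / 6892 = 145.096 → 145.1 mireds.

145.1 mireds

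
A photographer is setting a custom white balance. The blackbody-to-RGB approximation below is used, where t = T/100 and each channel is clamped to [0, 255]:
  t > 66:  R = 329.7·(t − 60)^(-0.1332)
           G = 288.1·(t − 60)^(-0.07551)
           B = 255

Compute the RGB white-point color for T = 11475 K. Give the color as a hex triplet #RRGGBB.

#C1D5FF

t = 11475/100 = 114.75; the t > 66 branch applies.
R = 329.7·(114.75 − 60)^(-0.1332) = 329.7·54.75^(-0.1332) = 329.7·0.58674 = 193.449.
G = 288.1·(114.75 − 60)^(-0.07551) = 288.1·54.75^(-0.07551) = 288.1·0.73915 = 212.950.
B = 255 by definition for t > 66.
Rounded: (193, 213, 255).
In hex: #C1D5FF.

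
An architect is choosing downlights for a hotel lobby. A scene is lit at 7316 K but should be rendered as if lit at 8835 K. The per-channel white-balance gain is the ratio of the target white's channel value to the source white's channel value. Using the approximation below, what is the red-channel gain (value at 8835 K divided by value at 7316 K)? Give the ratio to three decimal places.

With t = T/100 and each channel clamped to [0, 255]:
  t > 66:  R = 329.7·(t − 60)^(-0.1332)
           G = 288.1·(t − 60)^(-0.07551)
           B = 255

At 7316 K (t = 73.16):
  R = 329.7·(73.16 − 60)^(-0.1332) = 329.7·13.16^(-0.1332) = 329.7·0.70944 = 233.902.
At 8835 K (t = 88.35):
  R = 329.7·(88.35 − 60)^(-0.1332) = 329.7·28.35^(-0.1332) = 329.7·0.64050 = 211.173.
Gain = 211.173 / 233.902 = 0.9028 → 0.903.

0.903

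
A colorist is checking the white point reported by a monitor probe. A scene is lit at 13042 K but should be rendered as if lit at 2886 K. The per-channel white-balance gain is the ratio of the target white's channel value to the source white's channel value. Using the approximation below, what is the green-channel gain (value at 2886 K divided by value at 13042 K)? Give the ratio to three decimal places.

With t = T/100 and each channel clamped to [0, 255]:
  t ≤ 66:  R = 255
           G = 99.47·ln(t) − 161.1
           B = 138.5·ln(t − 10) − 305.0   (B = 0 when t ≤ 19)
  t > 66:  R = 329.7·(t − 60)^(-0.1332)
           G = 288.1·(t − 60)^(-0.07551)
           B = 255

At 13042 K (t = 130.42):
  G = 288.1·(130.42 − 60)^(-0.07551) = 288.1·70.42^(-0.07551) = 288.1·0.72524 = 208.941.
At 2886 K (t = 28.86):
  G = 99.47·ln 28.86 − 161.1 = 99.47·3.3625 − 161.1 = 173.364.
Gain = 173.364 / 208.941 = 0.8297 → 0.830.

0.830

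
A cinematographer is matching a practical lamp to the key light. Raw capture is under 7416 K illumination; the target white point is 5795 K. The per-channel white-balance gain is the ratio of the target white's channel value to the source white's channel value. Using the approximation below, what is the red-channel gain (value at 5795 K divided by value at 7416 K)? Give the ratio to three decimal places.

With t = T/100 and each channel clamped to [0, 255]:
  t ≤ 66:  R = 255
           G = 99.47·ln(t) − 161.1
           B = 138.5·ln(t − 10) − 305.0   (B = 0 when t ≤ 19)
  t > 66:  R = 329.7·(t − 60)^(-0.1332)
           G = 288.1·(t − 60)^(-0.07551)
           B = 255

At 7416 K (t = 74.16):
  R = 329.7·(74.16 − 60)^(-0.1332) = 329.7·14.16^(-0.1332) = 329.7·0.70255 = 231.631.
At 5795 K (t = 57.95):
  R = 255 by definition for t ≤ 66.
Gain = 255.000 / 231.631 = 1.1009 → 1.101.

1.101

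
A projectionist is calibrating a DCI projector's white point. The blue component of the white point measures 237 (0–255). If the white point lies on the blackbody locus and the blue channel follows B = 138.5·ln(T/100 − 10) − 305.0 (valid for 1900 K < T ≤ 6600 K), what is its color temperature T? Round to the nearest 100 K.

ln(t − 10) = (237 + 305.0) / 138.5 = 3.9134.
t − 10 = e^3.9134 = 50.067, so t = 60.067.
T = 100·t = 6007 K → 6000 K to the nearest 100 K.

6000 K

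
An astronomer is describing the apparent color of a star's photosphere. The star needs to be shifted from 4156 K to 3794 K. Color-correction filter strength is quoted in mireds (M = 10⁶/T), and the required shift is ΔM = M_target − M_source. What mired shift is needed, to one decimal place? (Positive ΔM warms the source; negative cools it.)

M_source = 10⁶/4156 = 240.616; M_target = 10⁶/3794 = 263.574.
ΔM = 263.574 − 240.616 = 22.958 → +23.0 mireds, a warming shift.

+23.0 mireds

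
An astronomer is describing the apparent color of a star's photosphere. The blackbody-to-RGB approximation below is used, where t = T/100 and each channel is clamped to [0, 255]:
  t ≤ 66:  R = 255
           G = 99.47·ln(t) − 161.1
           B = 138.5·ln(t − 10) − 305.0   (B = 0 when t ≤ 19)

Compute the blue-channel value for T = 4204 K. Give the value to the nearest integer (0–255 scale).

175

t = 4204/100 = 42.04; the t ≤ 66 branch applies.
B = 138.5·ln(42.04 − 10) − 305.0 = 138.5·ln 32.04 − 305.0 = 138.5·3.4670 − 305.0 = 175.177.
Rounded: 175.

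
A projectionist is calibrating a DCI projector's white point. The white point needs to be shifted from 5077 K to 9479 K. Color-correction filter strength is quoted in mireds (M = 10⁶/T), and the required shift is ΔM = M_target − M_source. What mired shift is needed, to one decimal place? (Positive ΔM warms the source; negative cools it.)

M_source = 10⁶/5077 = 196.967; M_target = 10⁶/9479 = 105.496.
ΔM = 105.496 − 196.967 = -91.470 → -91.5 mireds, a cooling shift.

-91.5 mireds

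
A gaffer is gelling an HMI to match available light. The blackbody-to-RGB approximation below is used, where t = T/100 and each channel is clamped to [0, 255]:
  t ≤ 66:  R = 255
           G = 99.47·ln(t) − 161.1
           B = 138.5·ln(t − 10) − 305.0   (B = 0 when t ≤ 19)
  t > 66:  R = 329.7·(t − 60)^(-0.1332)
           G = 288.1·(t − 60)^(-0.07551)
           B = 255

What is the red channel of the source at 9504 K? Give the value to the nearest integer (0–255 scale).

t = 9504/100 = 95.04; the t > 66 branch applies.
R = 329.7·(95.04 − 60)^(-0.1332) = 329.7·35.04^(-0.1332) = 329.7·0.62268 = 205.297.
Rounded: 205.

205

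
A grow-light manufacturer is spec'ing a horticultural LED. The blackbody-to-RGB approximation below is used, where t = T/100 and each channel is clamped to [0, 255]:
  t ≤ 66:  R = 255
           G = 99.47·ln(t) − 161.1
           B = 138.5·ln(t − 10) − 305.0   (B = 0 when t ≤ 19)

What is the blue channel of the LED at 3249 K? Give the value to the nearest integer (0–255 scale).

t = 3249/100 = 32.49; the t ≤ 66 branch applies.
B = 138.5·ln(32.49 − 10) − 305.0 = 138.5·ln 22.49 − 305.0 = 138.5·3.1131 − 305.0 = 126.160.
Rounded: 126.

126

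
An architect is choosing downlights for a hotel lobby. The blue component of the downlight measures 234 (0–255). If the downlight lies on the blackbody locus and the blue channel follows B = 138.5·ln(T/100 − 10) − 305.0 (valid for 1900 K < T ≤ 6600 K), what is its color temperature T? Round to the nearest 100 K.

ln(t − 10) = (234 + 305.0) / 138.5 = 3.8917.
t − 10 = e^3.8917 = 48.994, so t = 58.994.
T = 100·t = 5899 K → 5900 K to the nearest 100 K.

5900 K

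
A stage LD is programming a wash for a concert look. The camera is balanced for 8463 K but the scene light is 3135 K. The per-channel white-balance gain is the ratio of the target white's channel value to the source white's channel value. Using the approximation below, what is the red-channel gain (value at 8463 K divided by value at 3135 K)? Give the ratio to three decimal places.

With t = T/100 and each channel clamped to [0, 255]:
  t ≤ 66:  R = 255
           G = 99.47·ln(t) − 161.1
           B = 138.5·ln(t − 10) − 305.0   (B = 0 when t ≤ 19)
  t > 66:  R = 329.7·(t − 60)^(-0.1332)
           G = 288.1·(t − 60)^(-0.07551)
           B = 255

0.844

At 3135 K (t = 31.35):
  R = 255 by definition for t ≤ 66.
At 8463 K (t = 84.63):
  R = 329.7·(84.63 − 60)^(-0.1332) = 329.7·24.63^(-0.1332) = 329.7·0.65261 = 215.167.
Gain = 215.167 / 255.000 = 0.8438 → 0.844.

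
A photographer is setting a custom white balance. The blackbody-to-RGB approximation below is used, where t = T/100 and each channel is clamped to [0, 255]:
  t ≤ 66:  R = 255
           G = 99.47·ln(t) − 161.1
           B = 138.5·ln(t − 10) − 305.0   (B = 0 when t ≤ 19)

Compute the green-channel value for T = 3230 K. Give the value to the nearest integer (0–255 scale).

185

t = 3230/100 = 32.3; the t ≤ 66 branch applies.
G = 99.47·ln 32.3 − 161.1 = 99.47·3.4751 − 161.1 = 184.565.
Rounded: 185.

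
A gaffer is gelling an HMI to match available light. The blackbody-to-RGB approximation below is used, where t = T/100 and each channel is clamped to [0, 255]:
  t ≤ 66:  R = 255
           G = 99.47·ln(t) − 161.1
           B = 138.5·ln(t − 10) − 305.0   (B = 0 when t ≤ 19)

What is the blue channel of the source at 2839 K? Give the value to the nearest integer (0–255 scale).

t = 2839/100 = 28.39; the t ≤ 66 branch applies.
B = 138.5·ln(28.39 − 10) − 305.0 = 138.5·ln 18.39 − 305.0 = 138.5·2.9118 − 305.0 = 98.285.
Rounded: 98.

98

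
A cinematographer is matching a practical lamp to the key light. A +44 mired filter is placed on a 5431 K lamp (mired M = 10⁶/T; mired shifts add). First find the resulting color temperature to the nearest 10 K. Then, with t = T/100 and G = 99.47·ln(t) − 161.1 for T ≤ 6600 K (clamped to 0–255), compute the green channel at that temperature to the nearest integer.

M_in = 10⁶/5431 = 184.13; M_out = 184.13 + (+44) = 228.13.
T_out = 10⁶/228.13 = 4383.5 K → 4380 K; t = 43.8.
G = 99.47·ln 43.8 − 161.1 = 99.47·3.7796 − 161.1 = 214.860.
Rounded: 215.

215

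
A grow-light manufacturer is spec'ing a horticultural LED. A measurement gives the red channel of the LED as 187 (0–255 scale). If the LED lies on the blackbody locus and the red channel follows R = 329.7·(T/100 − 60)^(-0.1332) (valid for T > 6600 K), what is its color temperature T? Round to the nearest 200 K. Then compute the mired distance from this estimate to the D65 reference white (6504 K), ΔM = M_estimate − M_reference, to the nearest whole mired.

-77 mireds

(t − 60)^(-0.1332) = 187/329.7 = 0.56718.
t − 60 = 0.56718^(1/-0.1332) = 0.56718^(-7.508) = 70.620, so t = 130.620.
T = 100·t = 13062 K → 13000 K to the nearest 200 K.
M_estimate = 10⁶/13000 = 76.92; M_reference = 10⁶/6504 = 153.75.
ΔM = 76.92 − 153.75 = -76.83 → -77 mireds.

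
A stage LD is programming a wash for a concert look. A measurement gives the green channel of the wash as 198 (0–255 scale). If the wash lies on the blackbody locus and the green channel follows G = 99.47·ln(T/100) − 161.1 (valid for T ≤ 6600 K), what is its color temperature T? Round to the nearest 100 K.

ln t = (198 + 161.1) / 99.47 = 3.6101.
t = e^3.6101 = 36.971.
T = 100·t = 3697 K → 3700 K to the nearest 100 K.

3700 K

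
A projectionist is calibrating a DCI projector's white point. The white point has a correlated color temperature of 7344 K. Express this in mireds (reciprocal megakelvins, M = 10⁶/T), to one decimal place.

136.2 mireds

M = 10⁶ / 7344 = 136.166 → 136.2 mireds.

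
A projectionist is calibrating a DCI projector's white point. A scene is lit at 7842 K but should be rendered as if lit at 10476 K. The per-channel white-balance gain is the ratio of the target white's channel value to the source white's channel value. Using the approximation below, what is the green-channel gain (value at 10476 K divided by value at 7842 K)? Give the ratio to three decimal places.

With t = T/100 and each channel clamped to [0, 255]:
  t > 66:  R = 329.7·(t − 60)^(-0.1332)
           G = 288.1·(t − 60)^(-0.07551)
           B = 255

0.935

At 7842 K (t = 78.42):
  G = 288.1·(78.42 − 60)^(-0.07551) = 288.1·18.42^(-0.07551) = 288.1·0.80252 = 231.207.
At 10476 K (t = 104.76):
  G = 288.1·(104.76 − 60)^(-0.07551) = 288.1·44.76^(-0.07551) = 288.1·0.75048 = 216.214.
Gain = 216.214 / 231.207 = 0.9352 → 0.935.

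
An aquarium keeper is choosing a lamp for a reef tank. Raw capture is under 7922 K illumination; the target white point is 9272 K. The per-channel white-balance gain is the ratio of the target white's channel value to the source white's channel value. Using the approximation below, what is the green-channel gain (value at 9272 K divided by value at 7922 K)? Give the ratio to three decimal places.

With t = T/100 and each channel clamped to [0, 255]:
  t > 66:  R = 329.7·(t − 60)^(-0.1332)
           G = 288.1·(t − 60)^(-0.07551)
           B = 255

At 7922 K (t = 79.22):
  G = 288.1·(79.22 − 60)^(-0.07551) = 288.1·19.22^(-0.07551) = 288.1·0.79995 = 230.466.
At 9272 K (t = 92.72):
  G = 288.1·(92.72 − 60)^(-0.07551) = 288.1·32.72^(-0.07551) = 288.1·0.76845 = 221.391.
Gain = 221.391 / 230.466 = 0.9606 → 0.961.

0.961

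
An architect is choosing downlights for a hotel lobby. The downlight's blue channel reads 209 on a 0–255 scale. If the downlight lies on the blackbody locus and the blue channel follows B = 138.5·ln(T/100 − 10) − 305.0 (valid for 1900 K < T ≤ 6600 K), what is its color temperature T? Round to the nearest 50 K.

ln(t − 10) = (209 + 305.0) / 138.5 = 3.7112.
t − 10 = e^3.7112 = 40.903, so t = 50.903.
T = 100·t = 5090 K → 5100 K to the nearest 50 K.

5100 K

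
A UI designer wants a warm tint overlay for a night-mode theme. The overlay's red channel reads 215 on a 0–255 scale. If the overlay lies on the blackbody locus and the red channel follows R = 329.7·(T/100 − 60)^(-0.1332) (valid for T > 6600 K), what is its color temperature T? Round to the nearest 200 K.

(t − 60)^(-0.1332) = 215/329.7 = 0.65211.
t − 60 = 0.65211^(1/-0.1332) = 0.65211^(-7.508) = 24.774, so t = 84.774.
T = 100·t = 8477 K → 8400 K to the nearest 200 K.

8400 K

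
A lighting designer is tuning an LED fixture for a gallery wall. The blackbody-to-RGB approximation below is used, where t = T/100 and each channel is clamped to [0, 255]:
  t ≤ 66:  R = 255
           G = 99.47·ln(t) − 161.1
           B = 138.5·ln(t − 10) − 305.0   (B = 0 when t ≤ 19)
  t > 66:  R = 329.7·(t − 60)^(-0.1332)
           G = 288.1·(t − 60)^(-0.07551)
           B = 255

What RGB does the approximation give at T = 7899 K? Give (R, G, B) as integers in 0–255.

t = 7899/100 = 78.99; the t > 66 branch applies.
R = 329.7·(78.99 − 60)^(-0.1332) = 329.7·18.99^(-0.1332) = 329.7·0.67562 = 222.751.
G = 288.1·(78.99 − 60)^(-0.07551) = 288.1·18.99^(-0.07551) = 288.1·0.80068 = 230.676.
B = 255 by definition for t > 66.
Rounded: (223, 231, 255).

(223, 231, 255)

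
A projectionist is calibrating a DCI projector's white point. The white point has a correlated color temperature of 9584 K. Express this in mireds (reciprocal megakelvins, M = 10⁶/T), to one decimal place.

104.3 mireds

M = 10⁶ / 9584 = 104.341 → 104.3 mireds.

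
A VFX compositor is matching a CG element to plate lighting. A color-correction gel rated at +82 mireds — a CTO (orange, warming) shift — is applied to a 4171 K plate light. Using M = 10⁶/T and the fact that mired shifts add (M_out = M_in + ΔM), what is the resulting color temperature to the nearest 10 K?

3110 K

M_in = 10⁶/4171 = 239.75 mireds.
M_out = 239.75 + (+82) = 321.75 mireds.
T_out = 10⁶/321.75 = 3108.0 K → 3110 K.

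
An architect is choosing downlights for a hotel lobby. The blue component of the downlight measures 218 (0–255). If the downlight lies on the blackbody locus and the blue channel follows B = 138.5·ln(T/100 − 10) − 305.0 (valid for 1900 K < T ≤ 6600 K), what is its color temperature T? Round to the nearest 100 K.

5400 K

ln(t − 10) = (218 + 305.0) / 138.5 = 3.7762.
t − 10 = e^3.7762 = 43.649, so t = 53.649.
T = 100·t = 5365 K → 5400 K to the nearest 100 K.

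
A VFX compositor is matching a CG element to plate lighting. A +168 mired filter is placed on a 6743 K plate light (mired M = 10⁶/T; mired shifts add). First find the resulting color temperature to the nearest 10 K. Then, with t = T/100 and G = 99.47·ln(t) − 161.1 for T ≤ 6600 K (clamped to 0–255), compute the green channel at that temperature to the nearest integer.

M_in = 10⁶/6743 = 148.30; M_out = 148.30 + (+168) = 316.30.
T_out = 10⁶/316.30 = 3161.5 K → 3160 K; t = 31.6.
G = 99.47·ln 31.6 − 161.1 = 99.47·3.4532 − 161.1 = 182.386.
Rounded: 182.

182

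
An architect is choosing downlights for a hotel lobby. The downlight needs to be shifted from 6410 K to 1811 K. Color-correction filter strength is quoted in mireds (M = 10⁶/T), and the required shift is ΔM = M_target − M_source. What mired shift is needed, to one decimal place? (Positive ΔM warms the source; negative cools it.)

M_source = 10⁶/6410 = 156.006; M_target = 10⁶/1811 = 552.181.
ΔM = 552.181 − 156.006 = 396.175 → +396.2 mireds, a warming shift.

+396.2 mireds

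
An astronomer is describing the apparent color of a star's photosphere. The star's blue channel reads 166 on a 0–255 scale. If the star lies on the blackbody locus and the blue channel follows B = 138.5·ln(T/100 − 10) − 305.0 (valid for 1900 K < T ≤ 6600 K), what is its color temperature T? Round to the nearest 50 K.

4000 K

ln(t − 10) = (166 + 305.0) / 138.5 = 3.4007.
t − 10 = e^3.4007 = 29.986, so t = 39.986.
T = 100·t = 3999 K → 4000 K to the nearest 50 K.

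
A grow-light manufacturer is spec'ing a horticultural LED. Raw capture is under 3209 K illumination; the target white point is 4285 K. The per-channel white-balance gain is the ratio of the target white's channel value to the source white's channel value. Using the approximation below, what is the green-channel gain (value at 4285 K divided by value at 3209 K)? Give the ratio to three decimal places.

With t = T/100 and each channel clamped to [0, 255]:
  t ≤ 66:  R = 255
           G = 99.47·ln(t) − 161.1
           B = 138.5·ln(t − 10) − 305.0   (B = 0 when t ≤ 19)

At 3209 K (t = 32.09):
  G = 99.47·ln 32.09 − 161.1 = 99.47·3.4685 − 161.1 = 183.916.
At 4285 K (t = 42.85):
  G = 99.47·ln 42.85 − 161.1 = 99.47·3.7577 − 161.1 = 212.679.
Gain = 212.679 / 183.916 = 1.1564 → 1.156.

1.156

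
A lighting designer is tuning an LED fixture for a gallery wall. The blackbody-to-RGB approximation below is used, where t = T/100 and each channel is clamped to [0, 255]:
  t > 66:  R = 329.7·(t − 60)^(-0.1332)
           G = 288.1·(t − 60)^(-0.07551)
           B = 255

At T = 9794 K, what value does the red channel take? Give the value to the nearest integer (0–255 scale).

t = 9794/100 = 97.94; the t > 66 branch applies.
R = 329.7·(97.94 − 60)^(-0.1332) = 329.7·37.94^(-0.1332) = 329.7·0.61612 = 203.134.
Rounded: 203.

203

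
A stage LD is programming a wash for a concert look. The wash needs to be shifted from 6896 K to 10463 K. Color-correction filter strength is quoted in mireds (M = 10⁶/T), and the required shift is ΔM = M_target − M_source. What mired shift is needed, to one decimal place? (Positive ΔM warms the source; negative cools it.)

M_source = 10⁶/6896 = 145.012; M_target = 10⁶/10463 = 95.575.
ΔM = 95.575 − 145.012 = -49.437 → -49.4 mireds, a cooling shift.

-49.4 mireds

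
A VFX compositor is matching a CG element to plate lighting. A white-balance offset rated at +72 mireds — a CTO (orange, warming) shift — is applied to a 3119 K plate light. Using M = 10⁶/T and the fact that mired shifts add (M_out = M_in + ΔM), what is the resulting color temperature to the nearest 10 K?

2550 K

M_in = 10⁶/3119 = 320.62 mireds.
M_out = 320.62 + (+72) = 392.62 mireds.
T_out = 10⁶/392.62 = 2547.0 K → 2550 K.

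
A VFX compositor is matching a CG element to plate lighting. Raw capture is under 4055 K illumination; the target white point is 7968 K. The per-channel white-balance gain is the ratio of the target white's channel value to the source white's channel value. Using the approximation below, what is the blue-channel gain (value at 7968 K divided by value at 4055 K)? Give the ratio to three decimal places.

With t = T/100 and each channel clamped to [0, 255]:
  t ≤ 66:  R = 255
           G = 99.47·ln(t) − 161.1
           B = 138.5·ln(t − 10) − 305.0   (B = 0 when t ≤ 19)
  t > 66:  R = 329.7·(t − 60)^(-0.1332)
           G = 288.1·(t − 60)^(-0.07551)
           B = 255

1.513

At 4055 K (t = 40.55):
  B = 138.5·ln(40.55 − 10) − 305.0 = 138.5·ln 30.55 − 305.0 = 138.5·3.4194 − 305.0 = 168.582.
At 7968 K (t = 79.68):
  B = 255 by definition for t > 66.
Gain = 255.000 / 168.582 = 1.5126 → 1.513.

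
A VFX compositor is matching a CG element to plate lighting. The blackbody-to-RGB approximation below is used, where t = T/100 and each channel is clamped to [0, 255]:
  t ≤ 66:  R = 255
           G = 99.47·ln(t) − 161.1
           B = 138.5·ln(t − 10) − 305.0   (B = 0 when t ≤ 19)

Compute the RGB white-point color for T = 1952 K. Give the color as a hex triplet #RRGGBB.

t = 1952/100 = 19.52; the t ≤ 66 branch applies.
R = 255 by definition for t ≤ 66.
G = 99.47·ln 19.52 − 161.1 = 99.47·2.9714 − 161.1 = 134.469.
B = 138.5·ln(19.52 − 10) − 305.0 = 138.5·ln 9.52 − 305.0 = 138.5·2.2534 − 305.0 = 7.095.
Rounded: (255, 134, 7).
In hex: #FF8607.

#FF8607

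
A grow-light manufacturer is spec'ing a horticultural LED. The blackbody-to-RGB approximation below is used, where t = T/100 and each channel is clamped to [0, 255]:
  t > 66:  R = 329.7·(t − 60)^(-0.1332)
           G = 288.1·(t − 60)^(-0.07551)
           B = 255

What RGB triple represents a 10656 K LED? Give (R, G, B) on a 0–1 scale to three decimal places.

t = 10656/100 = 106.56; the t > 66 branch applies.
R = 329.7·(106.56 − 60)^(-0.1332) = 329.7·46.56^(-0.1332) = 329.7·0.59954 = 197.669.
G = 288.1·(106.56 − 60)^(-0.07551) = 288.1·46.56^(-0.07551) = 288.1·0.74825 = 215.572.
B = 255 by definition for t > 66.
Dividing each by 255: (0.7752, 0.8454, 1.0000) → (0.775, 0.845, 1.000).

(0.775, 0.845, 1.000)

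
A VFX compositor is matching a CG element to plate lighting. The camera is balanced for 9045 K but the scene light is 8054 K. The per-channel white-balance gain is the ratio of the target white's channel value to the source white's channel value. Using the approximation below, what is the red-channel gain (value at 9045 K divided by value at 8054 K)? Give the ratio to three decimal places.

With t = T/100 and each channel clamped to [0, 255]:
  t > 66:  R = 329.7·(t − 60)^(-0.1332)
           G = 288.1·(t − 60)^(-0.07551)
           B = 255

At 8054 K (t = 80.54):
  R = 329.7·(80.54 − 60)^(-0.1332) = 329.7·20.54^(-0.1332) = 329.7·0.66859 = 220.435.
At 9045 K (t = 90.45):
  R = 329.7·(90.45 − 60)^(-0.1332) = 329.7·30.45^(-0.1332) = 329.7·0.63443 = 209.173.
Gain = 209.173 / 220.435 = 0.9489 → 0.949.

0.949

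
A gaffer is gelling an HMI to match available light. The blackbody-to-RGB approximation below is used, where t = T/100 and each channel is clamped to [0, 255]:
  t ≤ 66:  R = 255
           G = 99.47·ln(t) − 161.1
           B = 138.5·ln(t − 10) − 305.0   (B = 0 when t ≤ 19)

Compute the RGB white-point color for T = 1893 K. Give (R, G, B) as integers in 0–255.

t = 1893/100 = 18.93; the t ≤ 66 branch applies.
R = 255 by definition for t ≤ 66.
G = 99.47·ln 18.93 − 161.1 = 99.47·2.9407 − 161.1 = 131.416.
t = 18.93 ≤ 19, so B = 0.
Rounded: (255, 131, 0).

(255, 131, 0)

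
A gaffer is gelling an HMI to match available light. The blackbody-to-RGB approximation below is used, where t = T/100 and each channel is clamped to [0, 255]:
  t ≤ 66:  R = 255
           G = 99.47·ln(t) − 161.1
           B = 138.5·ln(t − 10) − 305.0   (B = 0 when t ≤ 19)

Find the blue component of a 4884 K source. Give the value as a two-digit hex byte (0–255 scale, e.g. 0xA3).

0xCA

t = 4884/100 = 48.84; the t ≤ 66 branch applies.
B = 138.5·ln(48.84 − 10) − 305.0 = 138.5·ln 38.84 − 305.0 = 138.5·3.6595 − 305.0 = 201.834.
Rounded: 202; in hex, 0xCA.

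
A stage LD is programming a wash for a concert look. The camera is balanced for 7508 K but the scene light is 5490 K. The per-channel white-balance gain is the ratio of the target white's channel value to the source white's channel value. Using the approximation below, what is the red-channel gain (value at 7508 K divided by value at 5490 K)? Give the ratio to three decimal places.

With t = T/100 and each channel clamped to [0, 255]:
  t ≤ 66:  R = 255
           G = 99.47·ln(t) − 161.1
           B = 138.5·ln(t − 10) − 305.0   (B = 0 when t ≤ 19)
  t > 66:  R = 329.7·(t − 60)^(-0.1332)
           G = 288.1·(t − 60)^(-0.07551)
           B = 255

0.901

At 5490 K (t = 54.9):
  R = 255 by definition for t ≤ 66.
At 7508 K (t = 75.08):
  R = 329.7·(75.08 − 60)^(-0.1332) = 329.7·15.08^(-0.1332) = 329.7·0.69669 = 229.697.
Gain = 229.697 / 255.000 = 0.9008 → 0.901.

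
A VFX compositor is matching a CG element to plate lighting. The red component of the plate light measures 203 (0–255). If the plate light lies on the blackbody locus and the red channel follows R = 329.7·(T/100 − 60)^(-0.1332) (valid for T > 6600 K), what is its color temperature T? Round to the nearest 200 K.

(t − 60)^(-0.1332) = 203/329.7 = 0.61571.
t − 60 = 0.61571^(1/-0.1332) = 0.61571^(-7.508) = 38.129, so t = 98.129.
T = 100·t = 9813 K → 9800 K to the nearest 200 K.

9800 K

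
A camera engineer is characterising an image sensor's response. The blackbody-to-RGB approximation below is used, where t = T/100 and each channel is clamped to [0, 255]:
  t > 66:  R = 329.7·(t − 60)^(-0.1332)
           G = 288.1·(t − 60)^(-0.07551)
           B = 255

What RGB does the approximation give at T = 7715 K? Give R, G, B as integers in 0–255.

R=226, G=232, B=255

t = 7715/100 = 77.15; the t > 66 branch applies.
R = 329.7·(77.15 − 60)^(-0.1332) = 329.7·17.15^(-0.1332) = 329.7·0.68485 = 225.795.
G = 288.1·(77.15 − 60)^(-0.07551) = 288.1·17.15^(-0.07551) = 288.1·0.80686 = 232.458.
B = 255 by definition for t > 66.
Rounded: (226, 232, 255).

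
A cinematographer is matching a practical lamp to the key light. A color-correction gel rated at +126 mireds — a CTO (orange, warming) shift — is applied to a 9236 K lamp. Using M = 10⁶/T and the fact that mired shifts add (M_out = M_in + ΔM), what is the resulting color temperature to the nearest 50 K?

M_in = 10⁶/9236 = 108.27 mireds.
M_out = 108.27 + (+126) = 234.27 mireds.
T_out = 10⁶/234.27 = 4268.5 K → 4250 K.

4250 K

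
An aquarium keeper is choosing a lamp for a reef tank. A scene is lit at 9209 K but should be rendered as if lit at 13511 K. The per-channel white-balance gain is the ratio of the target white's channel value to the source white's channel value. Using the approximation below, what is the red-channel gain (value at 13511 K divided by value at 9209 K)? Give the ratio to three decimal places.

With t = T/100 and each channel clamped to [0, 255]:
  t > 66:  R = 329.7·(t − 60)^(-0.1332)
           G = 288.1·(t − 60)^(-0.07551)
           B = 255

0.893

At 9209 K (t = 92.09):
  R = 329.7·(92.09 − 60)^(-0.1332) = 329.7·32.09^(-0.1332) = 329.7·0.63002 = 207.716.
At 13511 K (t = 135.11):
  R = 329.7·(135.11 − 60)^(-0.1332) = 329.7·75.11^(-0.1332) = 329.7·0.56254 = 185.471.
Gain = 185.471 / 207.716 = 0.8929 → 0.893.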